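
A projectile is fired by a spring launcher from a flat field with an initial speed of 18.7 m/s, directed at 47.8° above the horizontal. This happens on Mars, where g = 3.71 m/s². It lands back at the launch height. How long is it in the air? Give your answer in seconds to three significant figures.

Resolve: vₓ = 18.70 cos 47.8° = 12.56 m/s and v_y0 = 18.70 sin 47.8° = 13.85 m/s.
Time of flight on level ground: T = 2 v_y0 / g = 2 × 13.85 / 3.71 = 7.468 s.

7.47 s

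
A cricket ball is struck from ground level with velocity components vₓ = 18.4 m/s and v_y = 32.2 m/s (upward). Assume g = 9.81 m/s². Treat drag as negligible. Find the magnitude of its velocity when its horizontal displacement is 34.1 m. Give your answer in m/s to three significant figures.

23.1 m/s

x = vₓ t ⇒ t = 34.1/18.40 = 1.853 s.
Vertical velocity there: v_y = v_y0 − g t = 32.20 − 9.81 × 1.853 = 14.02 m/s.
Speed: √(vₓ² + v_y²) = √(18.40² + 14.02²) = 23.13 m/s.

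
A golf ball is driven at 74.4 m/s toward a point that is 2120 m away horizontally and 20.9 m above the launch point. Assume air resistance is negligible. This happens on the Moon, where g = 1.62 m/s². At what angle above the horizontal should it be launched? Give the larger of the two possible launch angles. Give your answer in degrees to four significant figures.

70.75°

Trajectory: y = x tanθ − g x² (1 + tan²θ)/(2v₀²). With x = 2120, y = 20.9, v₀ = 74.4, g = 1.62:
657.7 tan²θ − 2120 tanθ + (678.6) = 0.
tanθ = [2120 ± √(2120² − 4 × 657.7 × (678.6))] / (2 × 657.7) = (2120 ± 1646) / 1315, giving tanθ = 0.3604 or 2.863.
θ = 19.82° or 70.75°; the larger is 70.75°.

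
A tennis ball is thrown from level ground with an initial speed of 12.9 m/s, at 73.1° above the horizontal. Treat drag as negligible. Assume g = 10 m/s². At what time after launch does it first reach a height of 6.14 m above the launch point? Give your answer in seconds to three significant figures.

Horizontal component vₓ = 12.90 cos 73.1° = 3.750 m/s; vertical v_y0 = 12.90 sin 73.1° = 12.34 m/s.
Height y(t) = 12.34 t − 5.000 t² = 6.14 gives 5.000 t² − 12.34 t + 6.14 = 0.
t = [12.34 ± √(12.34² − 2·10.0·6.14)] / 10.0 = (12.34 ± 5.436) / 10.0, so t = 0.6907 s or t = 1.778 s.
The first (ascending) time is 0.6907 s.

0.691 s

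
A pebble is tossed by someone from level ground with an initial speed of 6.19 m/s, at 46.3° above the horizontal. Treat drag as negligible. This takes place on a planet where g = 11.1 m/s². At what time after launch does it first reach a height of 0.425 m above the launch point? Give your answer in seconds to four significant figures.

0.1100 s

Components: vₓ = 6.190 cos 46.3° = 4.277 m/s, v_y0 = 6.190 sin 46.3° = 4.475 m/s.
Height y(t) = 4.475 t − 5.550 t² = 0.425 gives 5.550 t² − 4.475 t + 0.425 = 0.
t = [4.475 ± √(4.475² − 2·11.1·0.425)] / 11.1 = (4.475 ± 3.255) / 11.1, so t = 0.1100 s or t = 0.6964 s.
The first (ascending) time is 0.1100 s.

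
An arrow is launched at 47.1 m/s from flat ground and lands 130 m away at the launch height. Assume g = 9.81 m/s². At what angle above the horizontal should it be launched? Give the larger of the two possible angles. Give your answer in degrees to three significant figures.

Level-ground range R = v₀² sin(2θ)/g ⇒ sin(2θ) = gR/v₀² = 9.81 × 130 / 47.1² = 0.5749.
2θ = 35.09° or 180° − 35.09° = 144.9°, so θ = 17.55° or 72.45°.
The larger angle is 72.45°.

72.5°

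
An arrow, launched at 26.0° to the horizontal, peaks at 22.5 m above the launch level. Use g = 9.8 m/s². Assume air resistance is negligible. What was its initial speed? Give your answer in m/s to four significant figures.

47.90 m/s

At the peak v_y = 0, so v_y0 = √(2gH) = √(2 × 9.80 × 22.5) = 21.00 m/s.
v_y0 = v₀ sin θ ⇒ v₀ = 21.00 / sin 26.0° = 47.90 m/s.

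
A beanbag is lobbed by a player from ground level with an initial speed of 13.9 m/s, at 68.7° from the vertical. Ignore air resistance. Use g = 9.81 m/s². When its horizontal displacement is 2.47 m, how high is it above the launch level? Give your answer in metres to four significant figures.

0.7846 m

Resolve: vₓ = 13.90 sin 68.7° = 12.95 m/s and v_y0 = 13.90 cos 68.7° = 5.049 m/s.
Time to reach x = 2.47 m: t = x/vₓ = 2.47/12.95 = 0.1907 s.
Height: y = v_y0 t − ½ g t² = 5.049 × 0.1907 − 4.905 × 0.1907² = 0.9630 − 0.1784 = 0.7846 m.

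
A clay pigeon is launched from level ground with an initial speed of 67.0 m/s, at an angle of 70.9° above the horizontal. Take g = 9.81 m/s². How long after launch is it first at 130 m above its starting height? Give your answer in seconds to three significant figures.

Horizontal component vₓ = 67.00 cos 70.9° = 21.92 m/s; vertical v_y0 = 67.00 sin 70.9° = 63.31 m/s.
Height y(t) = 63.31 t − 4.905 t² = 130 gives 4.905 t² − 63.31 t + 130 = 0.
Quadratic formula: t = (63.31 ± √1457.8) / 9.81 = (63.31 ± 38.18) / 9.81 → t = 2.562 s or 10.35 s.
The first (ascending) time is 2.562 s.

2.56 s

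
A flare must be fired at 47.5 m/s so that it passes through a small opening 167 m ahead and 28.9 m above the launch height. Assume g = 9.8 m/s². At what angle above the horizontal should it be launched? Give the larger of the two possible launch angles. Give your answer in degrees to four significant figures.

63.77°

Trajectory: y = x tanθ − g x² (1 + tan²θ)/(2v₀²). With x = 167, y = 28.9, v₀ = 47.5, g = 9.80:
60.57 tan²θ − 167 tanθ + (89.47) = 0.
tanθ = [167 ± √(167² − 4 × 60.57 × (89.47))] / (2 × 60.57) = (167 ± 78.83) / 121.1, giving tanθ = 0.7279 or 2.029.
θ = 36.05° or 63.77°; the larger is 63.77°.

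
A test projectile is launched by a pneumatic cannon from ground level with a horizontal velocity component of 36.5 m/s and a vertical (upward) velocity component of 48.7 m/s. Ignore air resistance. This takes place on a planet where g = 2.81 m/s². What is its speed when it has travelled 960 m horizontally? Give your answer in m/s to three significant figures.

At x = 960 m, t = x/vₓ = 960/36.50 = 26.30 s.
Vertical velocity there: v_y = v_y0 − g t = 48.70 − 2.81 × 26.30 = −25.21 m/s.
Speed: √(vₓ² + v_y²) = √(36.50² + 25.21²) = 44.36 m/s.

44.4 m/s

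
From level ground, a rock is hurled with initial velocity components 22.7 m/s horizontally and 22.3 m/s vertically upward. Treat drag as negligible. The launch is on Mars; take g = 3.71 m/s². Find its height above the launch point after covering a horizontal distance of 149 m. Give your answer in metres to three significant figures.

66.5 m

Time to reach x = 149 m: t = x/vₓ = 149/22.70 = 6.564 s.
Height: y = v_y0 t − ½ g t² = 22.30 × 6.564 − 1.855 × 6.564² = 146.4 − 79.92 = 66.45 m.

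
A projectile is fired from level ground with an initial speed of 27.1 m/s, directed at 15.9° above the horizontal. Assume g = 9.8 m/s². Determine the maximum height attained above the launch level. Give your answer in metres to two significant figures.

Resolve: vₓ = 27.10 cos 15.9° = 26.06 m/s and v_y0 = 27.10 sin 15.9° = 7.424 m/s.
Maximum height: H = v_y0² / (2g) = 7.424² / (2 × 9.80) = 2.812 m.

2.8 m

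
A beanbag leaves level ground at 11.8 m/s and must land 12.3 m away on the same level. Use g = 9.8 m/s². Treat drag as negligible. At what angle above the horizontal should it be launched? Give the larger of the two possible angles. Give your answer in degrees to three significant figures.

60.0°

From R = (v₀²/g) sin 2θ: sin 2θ = 9.80 × 12.3 / 139.24 = 0.8657.
2θ = 59.96° or 180° − 59.96° = 120.0°, so θ = 29.98° or 60.02°.
The larger angle is 60.02°.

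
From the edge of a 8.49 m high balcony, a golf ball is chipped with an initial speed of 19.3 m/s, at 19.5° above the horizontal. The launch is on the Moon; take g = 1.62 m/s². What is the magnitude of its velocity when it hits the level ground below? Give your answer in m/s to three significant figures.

Components: vₓ = 19.30 cos 19.5° = 18.19 m/s, v_y0 = 19.30 sin 19.5° = 6.442 m/s.
With up positive and y = 0 at the ground: y(t) = 8.49 + (6.442) t − 0.8100 t². Setting y = 0 and taking the positive root: t = [6.442 + √(6.442² + 2·1.62·8.49)] / 1.62 = (6.442 + 8.307) / 1.62 = 9.105 s.
Vertical velocity at impact: v_y = v_y0 − g t = 6.442 − 1.62 × 9.105 = −8.307 m/s.
Speed: |v| = √(vₓ² + v_y²) = √(18.19² + 8.307²) = 20.00 m/s.

20.0 m/s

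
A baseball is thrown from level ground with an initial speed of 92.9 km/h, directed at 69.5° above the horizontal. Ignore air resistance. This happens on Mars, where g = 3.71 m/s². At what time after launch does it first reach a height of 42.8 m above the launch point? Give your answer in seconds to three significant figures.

2.11 s

Convert: 92.9 km/h = 92.9/3.6 = 25.81 m/s.
Components: vₓ = 25.81 cos 69.5° = 9.037 m/s, v_y0 = 25.81 sin 69.5° = 24.17 m/s.
Require v_y0 t − ½ g t² = 42.8, i.e. 1.855 t² − 24.17 t + 42.8 = 0.
t = [24.17 ± √(24.17² − 2·3.71·42.8)] / 3.71 = (24.17 ± 16.33) / 3.71, so t = 2.113 s or t = 10.92 s.
The first (ascending) time is 2.113 s.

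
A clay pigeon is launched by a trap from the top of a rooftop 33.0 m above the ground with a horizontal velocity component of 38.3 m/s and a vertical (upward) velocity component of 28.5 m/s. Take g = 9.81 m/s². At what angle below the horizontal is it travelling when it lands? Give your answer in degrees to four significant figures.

44.93°

Vertical motion (up positive, ground at y = 0): 4.905 t² − (28.50) t − 33.0 = 0, so t = (28.50 + √(28.50² + 2·9.81·33.0)) / 9.81 = (28.50 + 38.21) / 9.81 = 6.800 s.
At impact: v_y = v_y0 − g t = −38.21 m/s; vₓ = 38.30 m/s.
Angle below horizontal: arctan(|v_y|/vₓ) = arctan(38.21/38.30) = 44.93°.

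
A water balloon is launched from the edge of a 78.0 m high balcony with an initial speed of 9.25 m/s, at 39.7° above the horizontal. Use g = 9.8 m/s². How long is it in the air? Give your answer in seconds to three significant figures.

Resolve: vₓ = 9.250 cos 39.7° = 7.117 m/s and v_y0 = 9.250 sin 39.7° = 5.909 m/s.
Vertical motion (up positive, ground at y = 0): 4.900 t² − (5.909) t − 78.0 = 0, so t = (5.909 + √(5.909² + 2·9.80·78.0)) / 9.80 = (5.909 + 39.54) / 9.80 = 4.638 s.

4.64 s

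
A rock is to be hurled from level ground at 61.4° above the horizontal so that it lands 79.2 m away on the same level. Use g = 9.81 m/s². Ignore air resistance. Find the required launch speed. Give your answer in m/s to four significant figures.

30.40 m/s

From R = (v₀² / g) sin 2θ: v₀ = √(gR / sin 2θ).
v₀ = √(9.81 × 79.2 / sin 122.8°) = √(777.0 / 0.8406) = √924.32 = 30.40 m/s.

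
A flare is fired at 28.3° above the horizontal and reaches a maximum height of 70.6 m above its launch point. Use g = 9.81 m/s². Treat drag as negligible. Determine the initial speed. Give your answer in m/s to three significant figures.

78.5 m/s

At the peak v_y = 0, so v_y0 = √(2gH) = √(2 × 9.81 × 70.6) = 37.22 m/s.
v_y0 = v₀ sin θ ⇒ v₀ = 37.22 / sin 28.3° = 78.50 m/s.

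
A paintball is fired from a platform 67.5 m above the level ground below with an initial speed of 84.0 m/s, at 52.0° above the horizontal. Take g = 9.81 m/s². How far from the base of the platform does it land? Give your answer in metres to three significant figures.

747 m

Resolve: vₓ = 84.00 cos 52.0° = 51.72 m/s and v_y0 = 84.00 sin 52.0° = 66.19 m/s.
Vertical motion (up positive, ground at y = 0): 4.905 t² − (66.19) t − 67.5 = 0, so t = (66.19 + √(66.19² + 2·9.81·67.5)) / 9.81 = (66.19 + 75.54) / 9.81 = 14.45 s.
Horizontal distance: R = vₓ t = 51.72 × 14.45 = 747.2 m.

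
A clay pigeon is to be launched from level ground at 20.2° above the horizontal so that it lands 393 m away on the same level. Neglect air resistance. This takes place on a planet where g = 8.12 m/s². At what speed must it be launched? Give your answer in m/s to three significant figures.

70.2 m/s

On level ground R = v₀² sin 2θ / g ⇒ v₀ = √(gR / sin 2θ).
v₀ = √(8.12 × 393 / sin 40.40°) = √(3191 / 0.6481) = √4923.7 = 70.17 m/s.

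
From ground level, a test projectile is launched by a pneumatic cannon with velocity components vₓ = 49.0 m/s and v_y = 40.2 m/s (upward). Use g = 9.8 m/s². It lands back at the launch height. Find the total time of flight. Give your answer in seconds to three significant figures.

8.20 s

Time of flight on level ground: T = 2 v_y0 / g = 2 × 40.20 / 9.80 = 8.204 s.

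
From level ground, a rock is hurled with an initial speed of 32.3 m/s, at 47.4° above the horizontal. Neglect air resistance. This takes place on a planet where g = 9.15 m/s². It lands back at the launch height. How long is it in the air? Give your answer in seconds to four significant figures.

5.197 s

Resolve: vₓ = 32.30 cos 47.4° = 21.86 m/s and v_y0 = 32.30 sin 47.4° = 23.78 m/s.
It returns to y = 0 when t = 2 v_y0 / g = 2(23.78)/9.15 = 5.197 s.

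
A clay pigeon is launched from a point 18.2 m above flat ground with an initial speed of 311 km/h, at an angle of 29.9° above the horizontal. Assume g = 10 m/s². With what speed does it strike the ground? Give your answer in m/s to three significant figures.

88.5 m/s

Convert: 311 km/h = 311/3.6 = 86.39 m/s.
Horizontal component vₓ = 86.39 cos 29.9° = 74.89 m/s; vertical v_y0 = 86.39 sin 29.9° = 43.06 m/s.
With up positive and y = 0 at the ground: y(t) = 18.2 + (43.06) t − 5.000 t². Setting y = 0 and taking the positive root: t = [43.06 + √(43.06² + 2·10.0·18.2)] / 10.0 = (43.06 + 47.10) / 10.0 = 9.016 s.
Vertical velocity at impact: v_y = v_y0 − g t = 43.06 − 10.0 × 9.016 = −47.10 m/s.
Speed: |v| = √(vₓ² + v_y²) = √(74.89² + 47.10²) = 88.47 m/s.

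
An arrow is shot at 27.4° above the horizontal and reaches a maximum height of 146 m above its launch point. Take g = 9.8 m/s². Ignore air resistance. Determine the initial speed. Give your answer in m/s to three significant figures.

116 m/s

At the peak v_y = 0, so v_y0 = √(2gH) = √(2 × 9.80 × 146) = 53.49 m/s.
v_y0 = v₀ sin θ ⇒ v₀ = 53.49 / sin 27.4° = 116.2 m/s.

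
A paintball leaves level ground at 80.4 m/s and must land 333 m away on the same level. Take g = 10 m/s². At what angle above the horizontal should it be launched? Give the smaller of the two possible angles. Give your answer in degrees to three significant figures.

Level-ground range R = v₀² sin(2θ)/g ⇒ sin(2θ) = gR/v₀² = 10.0 × 333 / 80.4² = 0.5151.
2θ = 31.01° or 180° − 31.01° = 149.0°, so θ = 15.50° or 74.50°.
The smaller angle is 15.50°.

15.5°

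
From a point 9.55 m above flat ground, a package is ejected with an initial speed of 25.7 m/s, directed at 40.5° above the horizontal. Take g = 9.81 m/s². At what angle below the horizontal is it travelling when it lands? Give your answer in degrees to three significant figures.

Resolve: vₓ = 25.70 cos 40.5° = 19.54 m/s and v_y0 = 25.70 sin 40.5° = 16.69 m/s.
Vertical motion (up positive, ground at y = 0): 4.905 t² − (16.69) t − 9.55 = 0, so t = (16.69 + √(16.69² + 2·9.81·9.55)) / 9.81 = (16.69 + 21.59) / 9.81 = 3.902 s.
At impact: v_y = v_y0 − g t = −21.59 m/s; vₓ = 19.54 m/s.
Angle below horizontal: arctan(|v_y|/vₓ) = arctan(21.59/19.54) = 47.84°.

47.8°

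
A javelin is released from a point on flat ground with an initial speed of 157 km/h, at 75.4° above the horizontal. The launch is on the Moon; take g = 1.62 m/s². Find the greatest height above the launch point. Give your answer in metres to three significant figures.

Convert: 157 km/h = 157/3.6 = 43.61 m/s.
Resolve: vₓ = 43.61 cos 75.4° = 10.99 m/s and v_y0 = 43.61 sin 75.4° = 42.20 m/s.
Peak height H = v_y0² / (2g) = 1781.1 / 3.240 = 549.7 m.

550 m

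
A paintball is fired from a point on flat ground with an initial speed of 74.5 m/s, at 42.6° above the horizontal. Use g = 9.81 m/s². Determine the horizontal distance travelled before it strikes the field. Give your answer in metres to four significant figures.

563.8 m

Resolve: vₓ = 74.50 cos 42.6° = 54.84 m/s and v_y0 = 74.50 sin 42.6° = 50.43 m/s.
Time aloft: T = 2 v_y0 / g = 2 × 50.43 / 9.81 = 10.28 s.
Range: R = vₓ T = 54.84 × 10.28 = 563.8 m.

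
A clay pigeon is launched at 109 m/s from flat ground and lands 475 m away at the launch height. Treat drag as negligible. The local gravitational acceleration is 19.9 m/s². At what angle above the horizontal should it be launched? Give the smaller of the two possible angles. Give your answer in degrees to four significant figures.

26.36°

From R = (v₀²/g) sin 2θ: sin 2θ = 19.9 × 475 / 11881 = 0.7956.
2θ = 52.71° or 180° − 52.71° = 127.3°, so θ = 26.36° or 63.64°.
The smaller angle is 26.36°.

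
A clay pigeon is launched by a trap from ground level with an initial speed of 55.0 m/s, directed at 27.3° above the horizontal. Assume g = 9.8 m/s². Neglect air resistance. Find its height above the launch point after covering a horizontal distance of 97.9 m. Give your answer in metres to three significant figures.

30.9 m

vₓ = 55.00 cos 27.3° = 48.87 m/s; v_y0 = 55.00 sin 27.3° = 25.23 m/s.
Time to reach x = 97.9 m: t = x/vₓ = 97.9/48.87 = 2.003 s.
Height: y = v_y0 t − ½ g t² = 25.23 × 2.003 − 4.900 × 2.003² = 50.53 − 19.66 = 30.87 m.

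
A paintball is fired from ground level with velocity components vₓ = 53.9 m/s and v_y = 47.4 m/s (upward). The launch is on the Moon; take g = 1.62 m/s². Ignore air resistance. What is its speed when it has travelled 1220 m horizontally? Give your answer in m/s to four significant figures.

54.96 m/s

At x = 1220 m, t = x/vₓ = 1220/53.90 = 22.63 s.
Vertical velocity there: v_y = v_y0 − g t = 47.40 − 1.62 × 22.63 = 10.73 m/s.
Speed: √(vₓ² + v_y²) = √(53.90² + 10.73²) = 54.96 m/s.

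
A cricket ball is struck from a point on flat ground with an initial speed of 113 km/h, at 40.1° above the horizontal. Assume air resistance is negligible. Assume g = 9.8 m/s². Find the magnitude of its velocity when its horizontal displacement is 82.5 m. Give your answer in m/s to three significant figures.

27.5 m/s

Convert: 113 km/h = 113/3.6 = 31.39 m/s.
Resolve: vₓ = 31.39 cos 40.1° = 24.01 m/s and v_y0 = 31.39 sin 40.1° = 20.22 m/s.
At x = 82.5 m, t = x/vₓ = 82.5/24.01 = 3.436 s.
Vertical velocity there: v_y = v_y0 − g t = 20.22 − 9.80 × 3.436 = −13.46 m/s.
Speed: √(vₓ² + v_y²) = √(24.01² + 13.46²) = 27.52 m/s.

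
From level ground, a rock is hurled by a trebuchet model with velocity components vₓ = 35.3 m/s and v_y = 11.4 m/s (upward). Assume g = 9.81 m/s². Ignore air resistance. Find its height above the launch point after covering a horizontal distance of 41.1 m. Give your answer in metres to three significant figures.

6.62 m

At x = 41.1 m, t = x/vₓ = 41.1/35.30 = 1.164 s.
Height: y = v_y0 t − ½ g t² = 11.40 × 1.164 − 4.905 × 1.164² = 13.27 − 6.649 = 6.624 m.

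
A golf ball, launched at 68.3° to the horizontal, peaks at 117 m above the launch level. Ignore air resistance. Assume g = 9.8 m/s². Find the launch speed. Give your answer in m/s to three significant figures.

51.5 m/s

At the peak v_y = 0, so v_y0 = √(2gH) = √(2 × 9.80 × 117) = 47.89 m/s.
v_y0 = v₀ sin θ ⇒ v₀ = 47.89 / sin 68.3° = 51.54 m/s.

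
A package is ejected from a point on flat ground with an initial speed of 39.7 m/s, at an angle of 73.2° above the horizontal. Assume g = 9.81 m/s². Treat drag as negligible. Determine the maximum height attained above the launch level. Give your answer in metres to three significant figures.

73.6 m

Components: vₓ = 39.70 cos 73.2° = 11.47 m/s, v_y0 = 39.70 sin 73.2° = 38.01 m/s.
Maximum height: H = v_y0² / (2g) = 38.01² / (2 × 9.81) = 73.62 m.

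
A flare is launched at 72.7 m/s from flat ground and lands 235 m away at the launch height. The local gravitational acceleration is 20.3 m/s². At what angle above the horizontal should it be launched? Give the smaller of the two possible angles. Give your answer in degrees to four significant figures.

Level-ground range R = v₀² sin(2θ)/g ⇒ sin(2θ) = gR/v₀² = 20.3 × 235 / 72.7² = 0.9026.
2θ = 64.50° or 180° − 64.50° = 115.5°, so θ = 32.25° or 57.75°.
The smaller angle is 32.25°.

32.25°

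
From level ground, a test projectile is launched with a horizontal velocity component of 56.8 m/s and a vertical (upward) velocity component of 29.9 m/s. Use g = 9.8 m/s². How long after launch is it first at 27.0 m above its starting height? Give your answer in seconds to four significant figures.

1.102 s

Height y(t) = 29.90 t − 4.900 t² = 27.0 gives 4.900 t² − 29.90 t + 27.0 = 0.
t = [29.90 ± √(29.90² − 2·9.80·27.0)] / 9.80 = (29.90 ± 19.10) / 9.80, so t = 1.102 s or t = 5.000 s.
The first (ascending) time is 1.102 s.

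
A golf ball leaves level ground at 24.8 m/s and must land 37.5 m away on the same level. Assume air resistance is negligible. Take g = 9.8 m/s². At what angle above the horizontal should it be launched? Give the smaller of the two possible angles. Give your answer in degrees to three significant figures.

R = v₀² sin 2θ / g gives sin 2θ = gR/v₀² = 9.80·37.5/24.8² = 0.5975.
2θ = 36.69° or 180° − 36.69° = 143.3°, so θ = 18.35° or 71.65°.
The smaller angle is 18.35°.

18.3°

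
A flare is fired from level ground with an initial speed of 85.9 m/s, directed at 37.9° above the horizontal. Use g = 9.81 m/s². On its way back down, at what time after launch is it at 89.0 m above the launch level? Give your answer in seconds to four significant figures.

Components: vₓ = 85.90 cos 37.9° = 67.78 m/s, v_y0 = 85.90 sin 37.9° = 52.77 m/s.
Set y = v_y0 t − ½ g t² = 89.0: 4.905 t² − 52.77 t + 89.0 = 0.
t = [52.77 ± √(52.77² − 2·9.81·89.0)] / 9.81 = (52.77 ± 32.22) / 9.81, so t = 2.094 s or t = 8.663 s.
The descending-branch root is 8.663 s.

8.663 s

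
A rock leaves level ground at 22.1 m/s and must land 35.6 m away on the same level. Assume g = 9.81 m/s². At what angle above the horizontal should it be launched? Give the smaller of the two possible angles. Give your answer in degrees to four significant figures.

Level-ground range R = v₀² sin(2θ)/g ⇒ sin(2θ) = gR/v₀² = 9.81 × 35.6 / 22.1² = 0.7150.
2θ = 45.65° or 180° − 45.65° = 134.4°, so θ = 22.82° or 67.18°.
The smaller angle is 22.82°.

22.82°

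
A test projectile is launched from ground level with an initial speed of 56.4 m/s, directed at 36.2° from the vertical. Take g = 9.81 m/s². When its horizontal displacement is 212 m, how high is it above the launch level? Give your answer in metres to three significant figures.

91.0 m

Resolve: vₓ = 56.40 sin 36.2° = 33.31 m/s and v_y0 = 56.40 cos 36.2° = 45.51 m/s.
x = vₓ t ⇒ t = 212/33.31 = 6.364 s.
Height: y = v_y0 t − ½ g t² = 45.51 × 6.364 − 4.905 × 6.364² = 289.7 − 198.7 = 90.98 m.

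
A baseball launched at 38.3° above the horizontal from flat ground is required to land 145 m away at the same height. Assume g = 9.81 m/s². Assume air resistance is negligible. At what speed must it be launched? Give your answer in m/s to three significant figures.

On level ground R = v₀² sin 2θ / g ⇒ v₀ = √(gR / sin 2θ).
v₀ = √(9.81 × 145 / sin 76.60°) = √(1422 / 0.9728) = √1462.3 = 38.24 m/s.

38.2 m/s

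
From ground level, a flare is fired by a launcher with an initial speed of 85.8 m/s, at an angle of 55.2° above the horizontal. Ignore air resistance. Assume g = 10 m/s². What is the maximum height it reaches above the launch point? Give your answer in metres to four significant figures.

248.2 m

Horizontal component vₓ = 85.80 cos 55.2° = 48.97 m/s; vertical v_y0 = 85.80 sin 55.2° = 70.45 m/s.
At the apex v_y = 0, so H = v_y0²/(2g) = 70.45²/20.00 = 248.2 m.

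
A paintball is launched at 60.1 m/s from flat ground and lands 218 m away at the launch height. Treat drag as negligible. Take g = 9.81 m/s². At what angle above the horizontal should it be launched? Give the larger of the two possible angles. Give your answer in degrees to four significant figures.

Level-ground range R = v₀² sin(2θ)/g ⇒ sin(2θ) = gR/v₀² = 9.81 × 218 / 60.1² = 0.5921.
2θ = 36.30° or 180° − 36.30° = 143.7°, so θ = 18.15° or 71.85°.
The larger angle is 71.85°.

71.85°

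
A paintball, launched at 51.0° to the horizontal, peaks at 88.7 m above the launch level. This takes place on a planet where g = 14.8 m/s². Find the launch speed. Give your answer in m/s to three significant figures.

65.9 m/s

At the peak v_y = 0, so v_y0 = √(2gH) = √(2 × 14.8 × 88.7) = 51.24 m/s.
v_y0 = v₀ sin θ ⇒ v₀ = 51.24 / sin 51.0° = 65.93 m/s.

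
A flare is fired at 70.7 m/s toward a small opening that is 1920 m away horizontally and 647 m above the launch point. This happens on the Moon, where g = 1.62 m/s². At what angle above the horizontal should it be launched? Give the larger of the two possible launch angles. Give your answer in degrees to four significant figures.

Trajectory: y = x tanθ − g x² (1 + tan²θ)/(2v₀²). With x = 1920, y = 647, v₀ = 70.7, g = 1.62:
597.4 tan²θ − 1920 tanθ + (1244) = 0.
tanθ = [1920 ± √(1920² − 4 × 597.4 × (1244))] / (2 × 597.4) = (1920 ± 844.4) / 1195, giving tanθ = 0.9003 or 2.314.
θ = 42.00° or 66.63°; the larger is 66.63°.

66.63°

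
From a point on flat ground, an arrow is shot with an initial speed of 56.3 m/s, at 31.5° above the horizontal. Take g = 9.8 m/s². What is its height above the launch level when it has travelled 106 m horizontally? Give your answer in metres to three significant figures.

vₓ = 56.30 cos 31.5° = 48.00 m/s; v_y0 = 56.30 sin 31.5° = 29.42 m/s.
Time to reach x = 106 m: t = x/vₓ = 106/48.00 = 2.208 s.
Height: y = v_y0 t − ½ g t² = 29.42 × 2.208 − 4.900 × 2.208² = 64.96 − 23.89 = 41.06 m.

41.1 m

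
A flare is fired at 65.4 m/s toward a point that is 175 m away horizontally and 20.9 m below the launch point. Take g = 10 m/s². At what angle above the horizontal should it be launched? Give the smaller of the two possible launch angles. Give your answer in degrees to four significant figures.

Trajectory: y = x tanθ − g x² (1 + tan²θ)/(2v₀²). With x = 175, y = −20.9, v₀ = 65.4, g = 10.0:
35.80 tan²θ − 175 tanθ + (14.90) = 0.
tanθ = [175 ± √(175² − 4 × 35.80 × (14.90))] / (2 × 35.80) = (175 ± 168.8) / 71.60, giving tanθ = 0.08668 or 4.801.
θ = 4.954° or 78.24°; the smaller is 4.954°.

4.954°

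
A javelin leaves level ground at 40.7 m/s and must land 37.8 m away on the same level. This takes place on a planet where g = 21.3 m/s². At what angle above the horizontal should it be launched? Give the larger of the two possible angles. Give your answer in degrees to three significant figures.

75.5°

Level-ground range R = v₀² sin(2θ)/g ⇒ sin(2θ) = gR/v₀² = 21.3 × 37.8 / 40.7² = 0.4861.
2θ = 29.08° or 180° − 29.08° = 150.9°, so θ = 14.54° or 75.46°.
The larger angle is 75.46°.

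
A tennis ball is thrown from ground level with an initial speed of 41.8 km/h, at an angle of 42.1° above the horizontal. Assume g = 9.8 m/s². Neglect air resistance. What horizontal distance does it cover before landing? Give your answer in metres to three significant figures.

13.7 m

Convert: 41.8 km/h = 41.8/3.6 = 11.61 m/s.
vₓ = 11.61 cos 42.1° = 8.615 m/s; v_y0 = 11.61 sin 42.1° = 7.784 m/s.
Time aloft: T = 2 v_y0 / g = 2 × 7.784 / 9.80 = 1.589 s.
Range: R = vₓ T = 8.615 × 1.589 = 13.69 m.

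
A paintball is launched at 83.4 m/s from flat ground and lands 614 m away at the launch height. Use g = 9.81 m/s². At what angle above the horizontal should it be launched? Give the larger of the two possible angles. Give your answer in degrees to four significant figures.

60.00°

From R = (v₀²/g) sin 2θ: sin 2θ = 9.81 × 614 / 6955.6 = 0.8660.
2θ = 59.99° or 180° − 59.99° = 120.0°, so θ = 30.00° or 60.00°.
The larger angle is 60.00°.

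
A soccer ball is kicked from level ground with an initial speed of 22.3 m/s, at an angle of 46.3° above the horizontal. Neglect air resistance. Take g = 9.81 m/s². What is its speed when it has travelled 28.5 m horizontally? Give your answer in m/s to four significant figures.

vₓ = 22.30 cos 46.3° = 15.41 m/s; v_y0 = 22.30 sin 46.3° = 16.12 m/s.
x = vₓ t ⇒ t = 28.5/15.41 = 1.850 s.
Vertical velocity there: v_y = v_y0 − g t = 16.12 − 9.81 × 1.850 = −2.025 m/s.
Speed: √(vₓ² + v_y²) = √(15.41² + 2.025²) = 15.54 m/s.

15.54 m/s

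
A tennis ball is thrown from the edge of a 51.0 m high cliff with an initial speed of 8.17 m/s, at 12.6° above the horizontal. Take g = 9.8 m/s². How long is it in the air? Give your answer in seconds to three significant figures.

3.41 s

Resolve: vₓ = 8.170 cos 12.6° = 7.973 m/s and v_y0 = 8.170 sin 12.6° = 1.782 m/s.
Vertical motion (up positive, ground at y = 0): 4.900 t² − (1.782) t − 51.0 = 0, so t = (1.782 + √(1.782² + 2·9.80·51.0)) / 9.80 = (1.782 + 31.67) / 9.80 = 3.413 s.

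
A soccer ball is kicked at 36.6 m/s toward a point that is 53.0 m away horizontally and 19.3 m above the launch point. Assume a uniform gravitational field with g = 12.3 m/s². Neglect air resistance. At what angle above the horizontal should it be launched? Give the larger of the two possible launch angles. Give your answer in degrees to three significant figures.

73.5°

Trajectory: y = x tanθ − g x² (1 + tan²θ)/(2v₀²). With x = 53.0, y = 19.3, v₀ = 36.6, g = 12.3:
12.90 tan²θ − 53.0 tanθ + (32.20) = 0.
tanθ = [53.0 ± √(53.0² − 4 × 12.90 × (32.20))] / (2 × 12.90) = (53.0 ± 33.88) / 25.79, giving tanθ = 0.7411 or 3.369.
θ = 36.54° or 73.47°; the larger is 73.47°.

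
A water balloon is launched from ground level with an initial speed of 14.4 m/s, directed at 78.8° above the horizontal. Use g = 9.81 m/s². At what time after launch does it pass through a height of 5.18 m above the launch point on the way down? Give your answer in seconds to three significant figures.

2.45 s

vₓ = 14.40 cos 78.8° = 2.797 m/s; v_y0 = 14.40 sin 78.8° = 14.13 m/s.
Height y(t) = 14.13 t − 4.905 t² = 5.18 gives 4.905 t² − 14.13 t + 5.18 = 0.
t = [14.13 ± √(14.13² − 2·9.81·5.18)] / 9.81 = (14.13 ± 9.895) / 9.81, so t = 0.4313 s or t = 2.449 s.
The descending-branch root is 2.449 s.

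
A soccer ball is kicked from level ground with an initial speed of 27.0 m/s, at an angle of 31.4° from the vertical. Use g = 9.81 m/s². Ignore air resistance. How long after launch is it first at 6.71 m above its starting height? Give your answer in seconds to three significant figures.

0.312 s

Components: vₓ = 27.00 sin 31.4° = 14.07 m/s, v_y0 = 27.00 cos 31.4° = 23.05 m/s.
Require v_y0 t − ½ g t² = 6.71, i.e. 4.905 t² − 23.05 t + 6.71 = 0.
t = [23.05 ± √(23.05² − 2·9.81·6.71)] / 9.81 = (23.05 ± 19.99) / 9.81, so t = 0.3119 s or t = 4.387 s.
The first (ascending) time is 0.3119 s.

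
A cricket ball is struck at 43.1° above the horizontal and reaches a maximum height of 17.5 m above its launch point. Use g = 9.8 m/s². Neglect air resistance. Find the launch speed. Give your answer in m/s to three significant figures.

27.1 m/s

At the peak v_y = 0, so v_y0 = √(2gH) = √(2 × 9.80 × 17.5) = 18.52 m/s.
v_y0 = v₀ sin θ ⇒ v₀ = 18.52 / sin 43.1° = 27.11 m/s.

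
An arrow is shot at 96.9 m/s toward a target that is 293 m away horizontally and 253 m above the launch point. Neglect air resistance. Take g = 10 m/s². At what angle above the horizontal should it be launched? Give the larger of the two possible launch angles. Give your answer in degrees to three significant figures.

79.0°

Trajectory: y = x tanθ − g x² (1 + tan²θ)/(2v₀²). With x = 293, y = 253, v₀ = 96.9, g = 10.0:
45.71 tan²θ − 293 tanθ + (298.7) = 0.
tanθ = [293 ± √(293² − 4 × 45.71 × (298.7))] / (2 × 45.71) = (293 ± 176.7) / 91.43, giving tanθ = 1.272 or 5.137.
θ = 51.82° or 78.99°; the larger is 78.99°.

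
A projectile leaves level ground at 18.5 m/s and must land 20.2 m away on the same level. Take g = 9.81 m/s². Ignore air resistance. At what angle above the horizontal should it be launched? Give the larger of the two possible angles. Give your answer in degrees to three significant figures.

Level-ground range R = v₀² sin(2θ)/g ⇒ sin(2θ) = gR/v₀² = 9.81 × 20.2 / 18.5² = 0.5790.
2θ = 35.38° or 180° − 35.38° = 144.6°, so θ = 17.69° or 72.31°.
The larger angle is 72.31°.

72.3°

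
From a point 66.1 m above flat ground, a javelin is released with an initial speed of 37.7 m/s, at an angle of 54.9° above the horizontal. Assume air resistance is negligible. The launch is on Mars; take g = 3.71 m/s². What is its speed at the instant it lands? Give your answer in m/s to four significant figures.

43.72 m/s

Resolve: vₓ = 37.70 cos 54.9° = 21.68 m/s and v_y0 = 37.70 sin 54.9° = 30.84 m/s.
Vertical motion (up positive, ground at y = 0): 1.855 t² − (30.84) t − 66.1 = 0, so t = (30.84 + √(30.84² + 2·3.71·66.1)) / 3.71 = (30.84 + 37.97) / 3.71 = 18.55 s.
Vertical velocity at impact: v_y = v_y0 − g t = 30.84 − 3.71 × 18.55 = −37.97 m/s.
Speed: |v| = √(vₓ² + v_y²) = √(21.68² + 37.97²) = 43.72 m/s.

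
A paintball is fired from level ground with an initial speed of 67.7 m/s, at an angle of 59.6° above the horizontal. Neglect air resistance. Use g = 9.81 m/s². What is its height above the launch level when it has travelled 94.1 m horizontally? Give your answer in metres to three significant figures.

123 m

Components: vₓ = 67.70 cos 59.6° = 34.26 m/s, v_y0 = 67.70 sin 59.6° = 58.39 m/s.
Time to reach x = 94.1 m: t = x/vₓ = 94.1/34.26 = 2.747 s.
Height: y = v_y0 t − ½ g t² = 58.39 × 2.747 − 4.905 × 2.747² = 160.4 − 37.01 = 123.4 m.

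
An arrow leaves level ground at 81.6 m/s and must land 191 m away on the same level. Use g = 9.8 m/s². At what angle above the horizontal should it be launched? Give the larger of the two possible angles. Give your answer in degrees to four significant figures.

81.84°

Level-ground range R = v₀² sin(2θ)/g ⇒ sin(2θ) = gR/v₀² = 9.80 × 191 / 81.6² = 0.2811.
2θ = 16.33° or 180° − 16.33° = 163.7°, so θ = 8.163° or 81.84°.
The larger angle is 81.84°.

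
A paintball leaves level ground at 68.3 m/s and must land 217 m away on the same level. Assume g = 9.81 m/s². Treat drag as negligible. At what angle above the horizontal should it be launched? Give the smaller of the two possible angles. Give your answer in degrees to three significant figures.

13.6°

R = v₀² sin 2θ / g gives sin 2θ = gR/v₀² = 9.81·217/68.3² = 0.4563.
2θ = 27.15° or 180° − 27.15° = 152.8°, so θ = 13.58° or 76.42°.
The smaller angle is 13.58°.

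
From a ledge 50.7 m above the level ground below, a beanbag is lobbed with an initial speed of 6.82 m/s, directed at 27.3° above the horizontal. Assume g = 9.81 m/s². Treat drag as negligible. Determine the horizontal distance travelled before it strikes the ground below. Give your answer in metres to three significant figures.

21.5 m

Components: vₓ = 6.820 cos 27.3° = 6.060 m/s, v_y0 = 6.820 sin 27.3° = 3.128 m/s.
With up positive and y = 0 at the ground: y(t) = 50.7 + (3.128) t − 4.905 t². Setting y = 0 and taking the positive root: t = [3.128 + √(3.128² + 2·9.81·50.7)] / 9.81 = (3.128 + 31.69) / 9.81 = 3.550 s.
Horizontal distance: R = vₓ t = 6.060 × 3.550 = 21.51 m.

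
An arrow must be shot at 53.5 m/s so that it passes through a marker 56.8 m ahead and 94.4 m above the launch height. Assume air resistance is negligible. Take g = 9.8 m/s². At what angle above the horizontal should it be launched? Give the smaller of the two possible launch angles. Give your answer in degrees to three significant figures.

66.1°

Trajectory: y = x tanθ − g x² (1 + tan²θ)/(2v₀²). With x = 56.8, y = 94.4, v₀ = 53.5, g = 9.80:
5.523 tan²θ − 56.8 tanθ + (99.92) = 0.
tanθ = [56.8 ± √(56.8² − 4 × 5.523 × (99.92))] / (2 × 5.523) = (56.8 ± 31.92) / 11.05, giving tanθ = 2.253 or 8.031.
θ = 66.06° or 82.90°; the smaller is 66.06°.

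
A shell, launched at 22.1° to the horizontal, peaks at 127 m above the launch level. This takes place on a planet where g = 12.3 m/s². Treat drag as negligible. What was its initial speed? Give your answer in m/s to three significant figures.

At the peak v_y = 0, so v_y0 = √(2gH) = √(2 × 12.3 × 127) = 55.89 m/s.
v_y0 = v₀ sin θ ⇒ v₀ = 55.89 / sin 22.1° = 148.6 m/s.

149 m/s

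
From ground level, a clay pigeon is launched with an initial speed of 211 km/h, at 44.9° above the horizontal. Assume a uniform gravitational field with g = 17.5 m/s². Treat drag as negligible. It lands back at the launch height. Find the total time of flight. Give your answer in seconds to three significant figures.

4.73 s

Convert: 211 km/h = 211/3.6 = 58.61 m/s.
Horizontal component vₓ = 58.61 cos 44.9° = 41.52 m/s; vertical v_y0 = 58.61 sin 44.9° = 41.37 m/s.
It returns to y = 0 when t = 2 v_y0 / g = 2(41.37)/17.5 = 4.728 s.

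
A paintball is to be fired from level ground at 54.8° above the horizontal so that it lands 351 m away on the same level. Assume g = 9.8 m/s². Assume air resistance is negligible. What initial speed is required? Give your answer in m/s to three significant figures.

60.4 m/s

From R = (v₀² / g) sin 2θ: v₀ = √(gR / sin 2θ).
v₀ = √(9.80 × 351 / sin 109.6°) = √(3440 / 0.9421) = √3651.4 = 60.43 m/s.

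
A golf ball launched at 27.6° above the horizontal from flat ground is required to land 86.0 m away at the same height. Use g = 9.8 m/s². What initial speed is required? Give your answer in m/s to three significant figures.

From R = (v₀² / g) sin 2θ: v₀ = √(gR / sin 2θ).
v₀ = √(9.80 × 86.0 / sin 55.20°) = √(842.8 / 0.8211) = √1026.4 = 32.04 m/s.

32.0 m/s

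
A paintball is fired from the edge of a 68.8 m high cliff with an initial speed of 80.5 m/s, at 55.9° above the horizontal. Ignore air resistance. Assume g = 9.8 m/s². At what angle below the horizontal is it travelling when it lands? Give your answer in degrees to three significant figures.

59.3°

vₓ = 80.50 cos 55.9° = 45.13 m/s; v_y0 = 80.50 sin 55.9° = 66.66 m/s.
With up positive and y = 0 at the ground: y(t) = 68.8 + (66.66) t − 4.900 t². Setting y = 0 and taking the positive root: t = [66.66 + √(66.66² + 2·9.80·68.8)] / 9.80 = (66.66 + 76.10) / 9.80 = 14.57 s.
At impact: v_y = v_y0 − g t = −76.10 m/s; vₓ = 45.13 m/s.
Angle below horizontal: arctan(|v_y|/vₓ) = arctan(76.10/45.13) = 59.33°.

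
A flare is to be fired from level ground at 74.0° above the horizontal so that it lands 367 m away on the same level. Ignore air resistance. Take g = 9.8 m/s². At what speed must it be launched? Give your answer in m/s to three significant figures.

82.4 m/s

On level ground R = v₀² sin 2θ / g ⇒ v₀ = √(gR / sin 2θ).
v₀ = √(9.80 × 367 / sin 148.0°) = √(3597 / 0.5299) = √6787.1 = 82.38 m/s.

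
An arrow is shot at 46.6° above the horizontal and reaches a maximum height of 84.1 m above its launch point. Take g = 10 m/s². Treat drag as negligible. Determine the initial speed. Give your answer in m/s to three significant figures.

At the peak v_y = 0, so v_y0 = √(2gH) = √(2 × 10.0 × 84.1) = 41.01 m/s.
v_y0 = v₀ sin θ ⇒ v₀ = 41.01 / sin 46.6° = 56.45 m/s.

56.4 m/s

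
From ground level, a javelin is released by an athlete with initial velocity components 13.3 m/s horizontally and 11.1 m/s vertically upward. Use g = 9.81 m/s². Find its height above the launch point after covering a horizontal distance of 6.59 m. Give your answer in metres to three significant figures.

x = vₓ t ⇒ t = 6.59/13.30 = 0.4955 s.
Height: y = v_y0 t − ½ g t² = 11.10 × 0.4955 − 4.905 × 0.4955² = 5.500 − 1.204 = 4.296 m.

4.30 m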